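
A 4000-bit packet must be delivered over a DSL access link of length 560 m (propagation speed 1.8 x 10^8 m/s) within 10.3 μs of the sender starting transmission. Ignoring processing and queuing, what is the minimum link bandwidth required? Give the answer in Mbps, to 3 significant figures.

Propagation delay = 560 / 180000000 = 3.11111 μs.
Transmission budget = 10.3 − 3.11111 = 7.18889 μs.
R ≥ L / t_tx = 4000 bits / 7.18889e-06 s = 556 Mbps.

556 Mbps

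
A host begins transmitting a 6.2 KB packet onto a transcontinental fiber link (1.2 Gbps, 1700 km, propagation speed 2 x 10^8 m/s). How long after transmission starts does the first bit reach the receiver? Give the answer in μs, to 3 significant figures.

First bit experiences only propagation delay: d/s = 1700000/200000000 = 8500 μs.

8500 μs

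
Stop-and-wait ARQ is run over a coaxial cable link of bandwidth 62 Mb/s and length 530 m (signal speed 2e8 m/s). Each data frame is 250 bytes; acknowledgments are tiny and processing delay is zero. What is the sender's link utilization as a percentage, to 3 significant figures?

85.9 %

t_tx = L/R = 2000/62000000 = 3.22581e-05 s.
t_prop = 530/200000000 = 2.65e-06 s; RTT = 5.3e-06 s.
Cycle = t_tx + RTT = 3.75581e-05 s.
Utilization = t_tx / cycle = 3.22581e-05/3.75581e-05 = 85.9 %.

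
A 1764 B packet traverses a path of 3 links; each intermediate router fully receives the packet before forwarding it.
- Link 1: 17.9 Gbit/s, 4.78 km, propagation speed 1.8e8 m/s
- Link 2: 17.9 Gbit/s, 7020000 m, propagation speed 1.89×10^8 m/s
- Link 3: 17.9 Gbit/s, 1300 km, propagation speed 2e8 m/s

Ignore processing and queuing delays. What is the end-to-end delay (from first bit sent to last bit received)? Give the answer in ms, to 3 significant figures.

43.7 ms

L = 1764 × 8 = 14112 bits.
Transmission delay per hop = L/R = 14112/17900000000 = 0.00078838 ms; 3 hops → 0.00236514 ms.
Propagation delays (d/s per hop): 0.0265556, 37.1429, 6.5 ms; sum = 43.6694 ms.
End-to-end = 43.7 ms.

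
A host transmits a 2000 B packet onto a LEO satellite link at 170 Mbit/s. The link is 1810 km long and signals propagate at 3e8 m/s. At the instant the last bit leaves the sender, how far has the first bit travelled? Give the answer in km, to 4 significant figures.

t_tx = L/R = 16000/170000000 = 9.41176e-05 s.
Distance = s × t_tx = 300000000 × 9.41176e-05 = 28.24 km.

28.24 km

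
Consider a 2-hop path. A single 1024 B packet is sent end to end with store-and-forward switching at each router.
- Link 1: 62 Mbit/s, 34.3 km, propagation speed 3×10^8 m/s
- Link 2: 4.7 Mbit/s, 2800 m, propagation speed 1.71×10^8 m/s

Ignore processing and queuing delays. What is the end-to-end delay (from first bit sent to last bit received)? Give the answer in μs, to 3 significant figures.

L = 1024 × 8 = 8192 bits.
Transmission delays (L/R per hop): 132.129, 1742.98 μs; sum = 1875.11 μs.
Propagation delays (d/s per hop): 114.333, 16.3743 μs; sum = 130.708 μs.
End-to-end = 2010 μs.

2010 μs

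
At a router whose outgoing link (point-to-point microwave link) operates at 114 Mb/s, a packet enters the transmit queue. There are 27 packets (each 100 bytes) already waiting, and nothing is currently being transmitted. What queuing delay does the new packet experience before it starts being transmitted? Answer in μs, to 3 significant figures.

Each queued packet: L/R = 800/114000000 = 7.01754 μs.
27 queued → 189.474 μs.
Queuing delay = 189 μs.

189 μs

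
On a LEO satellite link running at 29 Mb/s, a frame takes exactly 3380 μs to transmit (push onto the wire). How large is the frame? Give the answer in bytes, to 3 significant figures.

L = R × t_tx = 29000000 b/s × 0.00338 s = 98020 bits.
In bytes: 98020 / 8 = 12300 bytes.

12300 bytes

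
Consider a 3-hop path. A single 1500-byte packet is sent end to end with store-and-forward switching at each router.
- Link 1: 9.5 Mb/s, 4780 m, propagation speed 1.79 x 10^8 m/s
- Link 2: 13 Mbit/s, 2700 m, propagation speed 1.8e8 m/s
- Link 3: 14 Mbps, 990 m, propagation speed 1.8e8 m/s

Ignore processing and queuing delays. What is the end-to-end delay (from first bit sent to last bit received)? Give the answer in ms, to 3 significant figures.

3.09 ms

L = 1500 × 8 = 12000 bits.
Transmission delays (L/R per hop): 1.26316, 0.923077, 0.857143 ms; sum = 3.04338 ms.
Propagation delays (d/s per hop): 0.0267039, 0.015, 0.0055 ms; sum = 0.0472039 ms.
End-to-end = 3.09 ms.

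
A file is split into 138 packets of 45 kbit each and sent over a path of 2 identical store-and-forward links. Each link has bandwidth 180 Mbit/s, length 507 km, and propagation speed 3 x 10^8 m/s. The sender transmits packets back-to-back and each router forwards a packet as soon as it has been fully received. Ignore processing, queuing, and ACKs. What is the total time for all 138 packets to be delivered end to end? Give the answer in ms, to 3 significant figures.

38.1 ms

Per-hop transmission t_tx = L/R = 45000/180000000 = 0.25 ms.
Per-hop propagation t_prop = 507000/300000000 = 1.69 ms.
Pipeline fill: first packet needs 2·t_tx to clear all hops; remaining 137 packets each add one t_tx.
Total = (2+138-1)·t_tx + 2·t_prop = 139·0.25 + 2·1.69 = 38.1 ms.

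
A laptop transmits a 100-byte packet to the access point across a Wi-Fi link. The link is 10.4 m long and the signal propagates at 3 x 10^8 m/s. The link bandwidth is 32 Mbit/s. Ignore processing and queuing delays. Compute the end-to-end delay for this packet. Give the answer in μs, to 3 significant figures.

L = 100 × 8 = 800 bits.
Transmission delay = L/R = 800 / 32000000 = 25 μs.
Propagation delay = d/s = 10.4 m / 300000000 m/s = 0.0346667 μs.
Total = 25.0 μs.

25.0 μs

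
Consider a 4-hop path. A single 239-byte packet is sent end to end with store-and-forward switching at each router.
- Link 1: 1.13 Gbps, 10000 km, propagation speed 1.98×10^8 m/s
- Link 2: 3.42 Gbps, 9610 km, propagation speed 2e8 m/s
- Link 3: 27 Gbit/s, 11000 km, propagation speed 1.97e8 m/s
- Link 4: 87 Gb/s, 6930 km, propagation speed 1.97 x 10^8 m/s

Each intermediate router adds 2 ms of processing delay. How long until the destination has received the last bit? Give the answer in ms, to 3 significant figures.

L = 239 × 8 = 1912 bits.
Transmission delays (L/R per hop): 0.00169204, 0.000559064, 7.08148e-05, 2.1977e-05 ms; sum = 0.00234389 ms.
Propagation delays (d/s per hop): 50.5051, 48.05, 55.8376, 35.1777 ms; sum = 189.57 ms.
Processing at 3 router(s): 3 × 2 ms = 6 ms.
End-to-end = 196 ms.

196 ms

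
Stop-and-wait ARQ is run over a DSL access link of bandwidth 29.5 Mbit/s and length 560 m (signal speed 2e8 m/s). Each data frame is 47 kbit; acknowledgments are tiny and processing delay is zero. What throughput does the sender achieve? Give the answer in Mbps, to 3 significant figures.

29.4 Mbps

t_tx = L/R = 47000/29500000 = 0.00159322 s.
t_prop = 560/200000000 = 2.8e-06 s; RTT = 5.6e-06 s.
Cycle = t_tx + RTT = 0.00159882 s.
Throughput = L / cycle = 47000 / 0.00159882 = 29.4 Mbps.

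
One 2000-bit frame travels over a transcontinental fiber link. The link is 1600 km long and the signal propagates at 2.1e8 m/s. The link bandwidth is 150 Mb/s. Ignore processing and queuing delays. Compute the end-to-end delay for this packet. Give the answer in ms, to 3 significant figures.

7.63 ms

Transmission delay = L/R = 2000 / 150000000 = 0.0133333 ms.
Propagation delay = d/s = 1600000 m / 210000000 m/s = 7.61905 ms.
Total = 7.63 ms.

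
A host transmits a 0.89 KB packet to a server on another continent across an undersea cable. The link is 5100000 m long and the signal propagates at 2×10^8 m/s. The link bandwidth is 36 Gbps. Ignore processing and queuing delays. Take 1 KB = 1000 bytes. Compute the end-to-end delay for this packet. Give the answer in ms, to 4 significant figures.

25.50 ms

L = 7120 bits.
Transmission delay = L/R = 7120 / 36000000000 = 0.000197778 ms.
Propagation delay = d/s = 5100000 m / 200000000 m/s = 25.5 ms.
Total = 25.50 ms.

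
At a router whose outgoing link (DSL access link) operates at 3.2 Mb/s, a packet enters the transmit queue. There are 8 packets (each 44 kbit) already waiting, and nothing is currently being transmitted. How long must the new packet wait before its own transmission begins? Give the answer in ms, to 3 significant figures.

Each queued packet: L/R = 44000/3200000 = 13.75 ms.
8 queued → 110 ms.
Queuing delay = 110 ms.

110 ms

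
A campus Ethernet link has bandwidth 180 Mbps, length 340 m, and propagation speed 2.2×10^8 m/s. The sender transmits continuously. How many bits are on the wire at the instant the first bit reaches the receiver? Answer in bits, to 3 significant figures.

278 bits

Propagation delay = 340 / 2.2e+08 = 1.54545e-06 s.
BDP = R × t_prop = 180000000 × 1.54545e-06 = 278.182 bits.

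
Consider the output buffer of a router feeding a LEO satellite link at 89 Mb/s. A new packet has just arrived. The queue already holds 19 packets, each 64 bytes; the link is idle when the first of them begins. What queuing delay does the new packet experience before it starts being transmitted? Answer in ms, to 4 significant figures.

0.1093 ms

Each queued packet: L/R = 512/89000000 = 0.00575281 ms.
19 queued → 0.109303 ms.
Queuing delay = 0.1093 ms.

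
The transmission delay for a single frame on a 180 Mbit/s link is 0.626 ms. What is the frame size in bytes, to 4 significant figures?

L = R × t_tx = 180000000 b/s × 0.000626 s = 112680 bits.
In bytes: 112680 / 8 = 14090 bytes.

14090 bytes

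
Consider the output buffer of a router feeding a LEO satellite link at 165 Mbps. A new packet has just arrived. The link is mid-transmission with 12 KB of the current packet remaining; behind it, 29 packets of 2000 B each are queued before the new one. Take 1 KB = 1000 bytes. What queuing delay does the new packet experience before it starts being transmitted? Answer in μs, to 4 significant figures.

Each queued packet: L/R = 16000/165000000 = 96.9697 μs.
29 queued → 2812.12 μs.
Plus remaining 96000 bits of current packet: 581.818 μs.
Queuing delay = 3394 μs.

3394 μs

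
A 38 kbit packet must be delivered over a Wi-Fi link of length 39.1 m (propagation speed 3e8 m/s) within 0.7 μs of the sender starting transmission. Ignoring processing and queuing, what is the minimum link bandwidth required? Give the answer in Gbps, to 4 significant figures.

66.71 Gbps

Propagation delay = 39.1 / 300000000 = 0.130333 μs.
Transmission budget = 0.7 − 0.130333 = 0.569667 μs.
R ≥ L / t_tx = 38000 bits / 5.69667e-07 s = 66.71 Gbps.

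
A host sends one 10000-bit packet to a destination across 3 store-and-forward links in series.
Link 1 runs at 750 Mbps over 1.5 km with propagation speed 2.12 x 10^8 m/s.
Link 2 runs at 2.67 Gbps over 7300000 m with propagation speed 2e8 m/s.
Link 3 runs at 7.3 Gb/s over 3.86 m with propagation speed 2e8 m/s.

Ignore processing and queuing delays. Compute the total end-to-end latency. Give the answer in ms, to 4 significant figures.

36.53 ms

Transmission delays (L/R per hop): 0.0133333, 0.00374532, 0.00136986 ms; sum = 0.0184485 ms.
Propagation delays (d/s per hop): 0.00707547, 36.5, 1.93e-05 ms; sum = 36.5071 ms.
End-to-end = 36.53 ms.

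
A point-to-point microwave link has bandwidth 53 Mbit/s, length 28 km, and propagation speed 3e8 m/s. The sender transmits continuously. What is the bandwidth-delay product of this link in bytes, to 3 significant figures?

618 bytes

Propagation delay = 28000 / 300000000 = 9.33333e-05 s.
BDP = R × t_prop = 53000000 × 9.33333e-05 = 4946.67 bits.
In bytes: 4946.67/8 = 618 bytes.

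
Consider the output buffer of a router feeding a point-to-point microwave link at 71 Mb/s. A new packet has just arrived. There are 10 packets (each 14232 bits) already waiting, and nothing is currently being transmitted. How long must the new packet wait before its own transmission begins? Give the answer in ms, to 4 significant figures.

Each queued packet: L/R = 14232/71000000 = 0.200451 ms.
10 queued → 2.00451 ms.
Queuing delay = 2.005 ms.

2.005 ms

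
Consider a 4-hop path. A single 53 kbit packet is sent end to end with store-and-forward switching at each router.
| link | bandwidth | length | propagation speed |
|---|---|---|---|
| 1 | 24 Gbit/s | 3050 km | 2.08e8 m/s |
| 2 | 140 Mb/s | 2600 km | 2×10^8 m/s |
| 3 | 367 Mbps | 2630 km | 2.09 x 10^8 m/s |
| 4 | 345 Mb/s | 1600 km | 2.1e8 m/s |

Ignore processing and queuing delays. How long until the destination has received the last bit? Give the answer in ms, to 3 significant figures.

L = 53000 bits.
Transmission delays (L/R per hop): 0.00220833, 0.378571, 0.144414, 0.153623 ms; sum = 0.678817 ms.
Propagation delays (d/s per hop): 14.6635, 13, 12.5837, 7.61905 ms; sum = 47.8662 ms.
End-to-end = 48.5 ms.

48.5 ms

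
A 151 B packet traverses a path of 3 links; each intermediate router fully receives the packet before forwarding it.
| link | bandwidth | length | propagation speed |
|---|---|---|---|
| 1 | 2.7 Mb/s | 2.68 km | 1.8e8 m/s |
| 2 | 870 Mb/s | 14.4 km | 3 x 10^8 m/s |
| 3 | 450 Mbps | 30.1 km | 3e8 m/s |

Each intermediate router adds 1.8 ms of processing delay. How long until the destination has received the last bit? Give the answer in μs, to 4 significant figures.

L = 151 × 8 = 1208 bits.
Transmission delays (L/R per hop): 447.407, 1.38851, 2.68444 μs; sum = 451.48 μs.
Propagation delays (d/s per hop): 14.8889, 48, 100.333 μs; sum = 163.222 μs.
Processing at 2 router(s): 2 × 1.8 ms = 3600 μs.
End-to-end = 4215 μs.

4215 μs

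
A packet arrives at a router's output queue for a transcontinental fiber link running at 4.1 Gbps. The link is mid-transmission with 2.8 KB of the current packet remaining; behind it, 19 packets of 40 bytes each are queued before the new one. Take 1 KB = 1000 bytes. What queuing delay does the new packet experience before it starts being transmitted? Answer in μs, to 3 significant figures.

Each queued packet: L/R = 320/4.1e+09 = 0.0780488 μs.
19 queued → 1.48293 μs.
Plus remaining 22400 bits of current packet: 5.46341 μs.
Queuing delay = 6.95 μs.

6.95 μs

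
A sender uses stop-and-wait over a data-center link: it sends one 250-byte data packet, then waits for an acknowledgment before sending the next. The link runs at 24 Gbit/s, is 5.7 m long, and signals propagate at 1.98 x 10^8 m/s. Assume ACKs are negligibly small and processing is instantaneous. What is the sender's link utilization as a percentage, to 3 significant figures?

59.1 %

t_tx = L/R = 2000/24000000000 = 8.33333e-08 s.
t_prop = 5.7/198000000 = 2.87879e-08 s; RTT = 5.75758e-08 s.
Cycle = t_tx + RTT = 1.40909e-07 s.
Utilization = t_tx / cycle = 8.33333e-08/1.40909e-07 = 59.1 %.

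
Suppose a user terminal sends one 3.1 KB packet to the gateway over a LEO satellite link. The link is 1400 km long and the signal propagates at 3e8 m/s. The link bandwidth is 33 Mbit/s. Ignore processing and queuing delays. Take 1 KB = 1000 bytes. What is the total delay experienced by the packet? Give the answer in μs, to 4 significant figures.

5418 μs

L = 24800 bits.
Transmission delay = L/R = 24800 / 33000000 = 751.515 μs.
Propagation delay = d/s = 1400000 m / 300000000 m/s = 4666.67 μs.
Total = 5418 μs.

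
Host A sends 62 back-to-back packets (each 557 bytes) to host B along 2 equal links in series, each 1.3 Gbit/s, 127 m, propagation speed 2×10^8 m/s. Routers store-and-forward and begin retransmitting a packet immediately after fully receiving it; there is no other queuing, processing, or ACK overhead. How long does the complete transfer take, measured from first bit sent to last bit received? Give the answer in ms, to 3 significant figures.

Per-hop transmission t_tx = L/R = 4456/1300000000 = 0.00342769 ms.
Per-hop propagation t_prop = 127/200000000 = 0.000635 ms.
Pipeline fill: first packet needs 2·t_tx to clear all hops; remaining 61 packets each add one t_tx.
Total = (2+62-1)·t_tx + 2·t_prop = 63·0.00342769 + 2·0.000635 = 0.217 ms.

0.217 ms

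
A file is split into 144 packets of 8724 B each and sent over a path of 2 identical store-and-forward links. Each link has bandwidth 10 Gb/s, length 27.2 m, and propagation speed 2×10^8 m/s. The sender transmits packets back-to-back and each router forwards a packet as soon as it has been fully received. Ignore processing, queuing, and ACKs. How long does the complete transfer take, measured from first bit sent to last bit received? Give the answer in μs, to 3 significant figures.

1010 μs

Per-hop transmission t_tx = L/R = 69792/10000000000 = 6.9792 μs.
Per-hop propagation t_prop = 27.2/200000000 = 0.136 μs.
Pipeline fill: first packet needs 2·t_tx to clear all hops; remaining 143 packets each add one t_tx.
Total = (2+144-1)·t_tx + 2·t_prop = 145·6.9792 + 2·0.136 = 1010 μs.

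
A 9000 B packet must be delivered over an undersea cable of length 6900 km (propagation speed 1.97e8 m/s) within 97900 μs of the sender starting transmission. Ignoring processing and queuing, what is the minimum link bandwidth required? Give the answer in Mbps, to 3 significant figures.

1.15 Mbps

L = 72000 bits.
Propagation delay = 6900000 / 197000000 = 35025.4 μs.
Transmission budget = 97900 − 35025.4 = 62874.6 μs.
R ≥ L / t_tx = 72000 bits / 0.0628746 s = 1.15 Mbps.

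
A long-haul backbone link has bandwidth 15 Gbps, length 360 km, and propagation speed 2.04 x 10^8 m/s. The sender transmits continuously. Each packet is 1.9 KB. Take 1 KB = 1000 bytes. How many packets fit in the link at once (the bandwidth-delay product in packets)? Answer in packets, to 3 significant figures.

Propagation delay = 360000 / 204000000 = 0.00176471 s.
BDP = R × t_prop = 15000000000 × 0.00176471 = 26470600 bits.
In packets of 15200 bits: 1740 packets.

1740 packets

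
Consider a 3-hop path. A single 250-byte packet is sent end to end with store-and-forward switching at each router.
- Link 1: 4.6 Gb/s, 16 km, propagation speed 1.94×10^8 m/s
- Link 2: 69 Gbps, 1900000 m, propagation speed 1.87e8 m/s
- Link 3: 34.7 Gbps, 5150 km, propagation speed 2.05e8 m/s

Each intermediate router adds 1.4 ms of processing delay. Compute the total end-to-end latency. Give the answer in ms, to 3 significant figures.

L = 250 × 8 = 2000 bits.
Transmission delays (L/R per hop): 0.000434783, 2.89855e-05, 5.76369e-05 ms; sum = 0.000521405 ms.
Propagation delays (d/s per hop): 0.0824742, 10.1604, 25.122 ms; sum = 35.3649 ms.
Processing at 2 router(s): 2 × 1.4 ms = 2.8 ms.
End-to-end = 38.2 ms.

38.2 ms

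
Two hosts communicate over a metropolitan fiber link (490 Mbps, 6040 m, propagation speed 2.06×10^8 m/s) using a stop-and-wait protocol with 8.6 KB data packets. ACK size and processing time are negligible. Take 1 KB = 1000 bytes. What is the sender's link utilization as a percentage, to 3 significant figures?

t_tx = L/R = 68800/490000000 = 0.000140408 s.
t_prop = 6040/206000000 = 2.93204e-05 s; RTT = 5.86408e-05 s.
Cycle = t_tx + RTT = 0.000199049 s.
Utilization = t_tx / cycle = 0.000140408/0.000199049 = 70.5 %.

70.5 %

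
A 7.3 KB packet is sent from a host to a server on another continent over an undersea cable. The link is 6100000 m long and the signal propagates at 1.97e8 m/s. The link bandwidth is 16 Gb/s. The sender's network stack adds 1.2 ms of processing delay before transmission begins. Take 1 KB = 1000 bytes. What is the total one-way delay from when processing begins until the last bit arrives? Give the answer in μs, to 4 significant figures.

L = 58400 bits.
Transmission delay = L/R = 58400 / 16000000000 = 3.65 μs.
Propagation delay = d/s = 6100000 m / 197000000 m/s = 30964.5 μs.
Plus processing delay 1.2 ms = 1200 μs.
Total = 32170 μs.

32170 μs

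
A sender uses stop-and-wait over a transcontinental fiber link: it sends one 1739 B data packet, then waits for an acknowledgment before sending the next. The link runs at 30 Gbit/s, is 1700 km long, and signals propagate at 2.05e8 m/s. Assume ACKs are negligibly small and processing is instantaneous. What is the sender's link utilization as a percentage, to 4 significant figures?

t_tx = L/R = 13912/30000000000 = 4.63733e-07 s.
t_prop = 1700000/2.05e+08 = 0.00829268 s; RTT = 0.0165854 s.
Cycle = t_tx + RTT = 0.0165858 s.
Utilization = t_tx / cycle = 4.63733e-07/0.0165858 = 0.002796 %.

0.002796 %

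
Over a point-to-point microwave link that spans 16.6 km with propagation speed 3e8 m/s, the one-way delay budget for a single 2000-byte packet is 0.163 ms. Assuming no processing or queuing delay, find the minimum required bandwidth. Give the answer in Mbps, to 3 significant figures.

L = 16000 bits.
Propagation delay = 16600 / 300000000 = 0.0553333 ms.
Transmission budget = 0.163 − 0.0553333 = 0.107667 ms.
R ≥ L / t_tx = 16000 bits / 0.000107667 s = 149 Mbps.

149 Mbps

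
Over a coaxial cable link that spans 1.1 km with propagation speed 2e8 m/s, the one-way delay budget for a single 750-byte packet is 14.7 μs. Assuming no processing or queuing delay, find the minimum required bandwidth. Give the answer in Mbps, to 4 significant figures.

L = 6000 bits.
Propagation delay = 1100 / 200000000 = 5.5 μs.
Transmission budget = 14.7 − 5.5 = 9.2 μs.
R ≥ L / t_tx = 6000 bits / 9.2e-06 s = 652.2 Mbps.

652.2 Mbps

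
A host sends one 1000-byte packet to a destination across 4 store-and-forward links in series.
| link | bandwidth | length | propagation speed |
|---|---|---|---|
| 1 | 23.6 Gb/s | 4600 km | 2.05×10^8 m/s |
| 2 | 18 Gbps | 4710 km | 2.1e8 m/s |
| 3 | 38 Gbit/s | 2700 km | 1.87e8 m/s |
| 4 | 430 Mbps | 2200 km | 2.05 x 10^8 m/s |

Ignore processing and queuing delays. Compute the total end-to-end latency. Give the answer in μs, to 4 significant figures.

L = 1000 × 8 = 8000 bits.
Transmission delays (L/R per hop): 0.338983, 0.444444, 0.210526, 18.6047 μs; sum = 19.5986 μs.
Propagation delays (d/s per hop): 22439, 22428.6, 14438.5, 10731.7 μs; sum = 70037.8 μs.
End-to-end = 70060 μs.

70060 μs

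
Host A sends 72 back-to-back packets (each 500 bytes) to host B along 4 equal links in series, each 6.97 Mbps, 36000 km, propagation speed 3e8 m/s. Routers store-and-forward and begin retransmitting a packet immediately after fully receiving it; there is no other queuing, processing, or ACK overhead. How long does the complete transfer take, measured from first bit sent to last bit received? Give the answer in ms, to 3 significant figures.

523 ms

Per-hop transmission t_tx = L/R = 4000/6970000 = 0.573888 ms.
Per-hop propagation t_prop = 36000000/300000000 = 120 ms.
Pipeline fill: first packet needs 4·t_tx to clear all hops; remaining 71 packets each add one t_tx.
Total = (4+72-1)·t_tx + 4·t_prop = 75·0.573888 + 4·120 = 523 ms.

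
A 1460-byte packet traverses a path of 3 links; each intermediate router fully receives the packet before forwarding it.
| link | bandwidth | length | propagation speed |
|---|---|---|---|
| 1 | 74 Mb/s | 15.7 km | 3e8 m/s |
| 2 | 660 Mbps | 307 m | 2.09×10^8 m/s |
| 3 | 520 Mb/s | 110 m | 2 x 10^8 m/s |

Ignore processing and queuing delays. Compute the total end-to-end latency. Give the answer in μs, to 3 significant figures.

L = 1460 × 8 = 11680 bits.
Transmission delays (L/R per hop): 157.838, 17.697, 22.4615 μs; sum = 197.996 μs.
Propagation delays (d/s per hop): 52.3333, 1.4689, 0.55 μs; sum = 54.3522 μs.
End-to-end = 252 μs.

252 μs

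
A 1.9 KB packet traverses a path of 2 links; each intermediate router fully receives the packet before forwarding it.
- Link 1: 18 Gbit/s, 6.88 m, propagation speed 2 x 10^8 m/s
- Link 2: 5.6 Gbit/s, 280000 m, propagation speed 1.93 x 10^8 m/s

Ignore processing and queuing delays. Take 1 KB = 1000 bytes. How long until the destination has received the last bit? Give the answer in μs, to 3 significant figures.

L = 15200 bits.
Transmission delays (L/R per hop): 0.844444, 2.71429 μs; sum = 3.55873 μs.
Propagation delays (d/s per hop): 0.0344, 1450.78 μs; sum = 1450.81 μs.
End-to-end = 1450 μs.

1450 μs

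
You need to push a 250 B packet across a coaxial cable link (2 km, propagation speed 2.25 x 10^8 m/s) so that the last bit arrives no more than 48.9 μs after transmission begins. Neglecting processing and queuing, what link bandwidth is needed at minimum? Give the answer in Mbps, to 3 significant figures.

50.0 Mbps

L = 2000 bits.
Propagation delay = 2000 / 225000000 = 8.88889 μs.
Transmission budget = 48.9 − 8.88889 = 40.0111 μs.
R ≥ L / t_tx = 2000 bits / 4.00111e-05 s = 50.0 Mbps.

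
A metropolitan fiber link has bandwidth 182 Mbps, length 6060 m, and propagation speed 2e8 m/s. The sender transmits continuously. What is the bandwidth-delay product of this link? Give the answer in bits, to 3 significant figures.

5510 bits

Propagation delay = 6060 / 200000000 = 3.03e-05 s.
BDP = R × t_prop = 182000000 × 3.03e-05 = 5514.6 bits.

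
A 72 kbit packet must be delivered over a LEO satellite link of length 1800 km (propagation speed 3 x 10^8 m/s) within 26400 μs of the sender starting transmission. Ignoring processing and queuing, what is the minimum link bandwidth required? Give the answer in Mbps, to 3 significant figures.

3.53 Mbps

Propagation delay = 1800000 / 300000000 = 6000 μs.
Transmission budget = 26400 − 6000 = 20400 μs.
R ≥ L / t_tx = 72000 bits / 0.0204 s = 3.53 Mbps.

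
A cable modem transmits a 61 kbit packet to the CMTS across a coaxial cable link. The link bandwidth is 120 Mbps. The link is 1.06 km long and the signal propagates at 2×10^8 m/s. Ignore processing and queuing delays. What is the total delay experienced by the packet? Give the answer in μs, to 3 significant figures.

514 μs

L = 61000 bits.
Transmission delay = L/R = 61000 / 120000000 = 508.333 μs.
Propagation delay = d/s = 1060 m / 200000000 m/s = 5.3 μs.
Total = 514 μs.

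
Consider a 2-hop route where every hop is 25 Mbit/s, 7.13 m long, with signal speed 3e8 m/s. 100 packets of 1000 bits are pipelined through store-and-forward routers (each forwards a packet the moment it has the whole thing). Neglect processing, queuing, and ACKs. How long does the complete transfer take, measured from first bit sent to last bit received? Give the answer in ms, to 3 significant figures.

Per-hop transmission t_tx = L/R = 1000/25000000 = 0.04 ms.
Per-hop propagation t_prop = 7.13/300000000 = 2.37667e-05 ms.
Pipeline fill: first packet needs 2·t_tx to clear all hops; remaining 99 packets each add one t_tx.
Total = (2+100-1)·t_tx + 2·t_prop = 101·0.04 + 2·2.37667e-05 = 4.04 ms.

4.04 ms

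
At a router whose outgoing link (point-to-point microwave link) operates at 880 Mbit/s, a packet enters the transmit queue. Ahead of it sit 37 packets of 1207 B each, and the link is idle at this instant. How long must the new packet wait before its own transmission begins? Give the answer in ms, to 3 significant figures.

Each queued packet: L/R = 9656/880000000 = 0.0109727 ms.
37 queued → 0.405991 ms.
Queuing delay = 0.406 ms.

0.406 ms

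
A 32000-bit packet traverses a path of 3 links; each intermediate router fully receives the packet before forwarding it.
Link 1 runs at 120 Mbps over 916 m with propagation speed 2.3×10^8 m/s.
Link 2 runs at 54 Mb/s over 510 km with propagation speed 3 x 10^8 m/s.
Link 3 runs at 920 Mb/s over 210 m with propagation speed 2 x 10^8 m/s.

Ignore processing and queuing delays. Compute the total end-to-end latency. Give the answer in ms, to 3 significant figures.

2.60 ms

Transmission delays (L/R per hop): 0.266667, 0.592593, 0.0347826 ms; sum = 0.894042 ms.
Propagation delays (d/s per hop): 0.00398261, 1.7, 0.00105 ms; sum = 1.70503 ms.
End-to-end = 2.60 ms.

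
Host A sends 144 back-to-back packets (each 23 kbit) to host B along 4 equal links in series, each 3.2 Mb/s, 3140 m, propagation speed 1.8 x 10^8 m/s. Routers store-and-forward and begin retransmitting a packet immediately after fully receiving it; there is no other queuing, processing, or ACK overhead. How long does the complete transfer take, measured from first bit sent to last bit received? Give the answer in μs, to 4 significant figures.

1057000 μs

Per-hop transmission t_tx = L/R = 23000/3200000 = 7187.5 μs.
Per-hop propagation t_prop = 3140/180000000 = 17.4444 μs.
Pipeline fill: first packet needs 4·t_tx to clear all hops; remaining 143 packets each add one t_tx.
Total = (4+144-1)·t_tx + 4·t_prop = 147·7187.5 + 4·17.4444 = 1057000 μs.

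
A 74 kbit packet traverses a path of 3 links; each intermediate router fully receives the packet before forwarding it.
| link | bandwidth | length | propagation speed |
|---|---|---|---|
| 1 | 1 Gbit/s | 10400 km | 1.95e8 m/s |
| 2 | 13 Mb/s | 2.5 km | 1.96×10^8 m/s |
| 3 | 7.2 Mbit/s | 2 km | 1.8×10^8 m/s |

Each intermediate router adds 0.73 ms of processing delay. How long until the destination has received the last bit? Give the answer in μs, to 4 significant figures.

L = 74000 bits.
Transmission delays (L/R per hop): 74, 5692.31, 10277.8 μs; sum = 16044.1 μs.
Propagation delays (d/s per hop): 53333.3, 12.7551, 11.1111 μs; sum = 53357.2 μs.
Processing at 2 router(s): 2 × 0.73 ms = 1460 μs.
End-to-end = 70860 μs.

70860 μs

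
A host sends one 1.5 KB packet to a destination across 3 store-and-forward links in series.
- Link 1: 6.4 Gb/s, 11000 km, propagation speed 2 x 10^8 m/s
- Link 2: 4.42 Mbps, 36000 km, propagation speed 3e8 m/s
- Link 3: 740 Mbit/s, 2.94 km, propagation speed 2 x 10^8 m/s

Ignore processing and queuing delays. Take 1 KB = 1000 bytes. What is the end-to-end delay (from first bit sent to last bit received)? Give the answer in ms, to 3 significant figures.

178 ms

L = 12000 bits.
Transmission delays (L/R per hop): 0.001875, 2.71493, 0.0162162 ms; sum = 2.73302 ms.
Propagation delays (d/s per hop): 55, 120, 0.0147 ms; sum = 175.015 ms.
End-to-end = 178 ms.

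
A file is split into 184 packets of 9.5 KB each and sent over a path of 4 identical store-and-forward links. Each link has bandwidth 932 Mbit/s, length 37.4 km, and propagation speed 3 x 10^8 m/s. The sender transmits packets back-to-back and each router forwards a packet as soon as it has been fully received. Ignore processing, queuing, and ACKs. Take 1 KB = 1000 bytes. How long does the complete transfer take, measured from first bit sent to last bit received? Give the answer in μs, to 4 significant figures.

15750 μs

Per-hop transmission t_tx = L/R = 76000/932000000 = 81.5451 μs.
Per-hop propagation t_prop = 37400/300000000 = 124.667 μs.
Pipeline fill: first packet needs 4·t_tx to clear all hops; remaining 183 packets each add one t_tx.
Total = (4+184-1)·t_tx + 4·t_prop = 187·81.5451 + 4·124.667 = 15750 μs.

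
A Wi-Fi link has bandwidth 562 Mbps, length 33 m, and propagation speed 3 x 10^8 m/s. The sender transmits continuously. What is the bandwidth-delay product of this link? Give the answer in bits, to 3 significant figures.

Propagation delay = 33 / 300000000 = 1.1e-07 s.
BDP = R × t_prop = 562000000 × 1.1e-07 = 61.82 bits.

61.8 bits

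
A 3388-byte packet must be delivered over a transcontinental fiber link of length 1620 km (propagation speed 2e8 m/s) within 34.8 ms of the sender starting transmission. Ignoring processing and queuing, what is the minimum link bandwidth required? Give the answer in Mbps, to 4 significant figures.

L = 27104 bits.
Propagation delay = 1620000 / 200000000 = 8.1 ms.
Transmission budget = 34.8 − 8.1 = 26.7 ms.
R ≥ L / t_tx = 27104 bits / 0.0267 s = 1.015 Mbps.

1.015 Mbps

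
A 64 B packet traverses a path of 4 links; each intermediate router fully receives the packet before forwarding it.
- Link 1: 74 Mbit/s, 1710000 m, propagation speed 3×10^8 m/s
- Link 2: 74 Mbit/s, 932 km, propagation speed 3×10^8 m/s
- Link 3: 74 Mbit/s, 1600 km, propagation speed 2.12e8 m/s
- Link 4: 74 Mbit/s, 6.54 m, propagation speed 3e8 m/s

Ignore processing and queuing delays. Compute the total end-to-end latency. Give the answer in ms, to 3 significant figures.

L = 64 × 8 = 512 bits.
Transmission delay per hop = L/R = 512/74000000 = 0.00691892 ms; 4 hops → 0.0276757 ms.
Propagation delays (d/s per hop): 5.7, 3.10667, 7.54717, 2.18e-05 ms; sum = 16.3539 ms.
End-to-end = 16.4 ms.

16.4 ms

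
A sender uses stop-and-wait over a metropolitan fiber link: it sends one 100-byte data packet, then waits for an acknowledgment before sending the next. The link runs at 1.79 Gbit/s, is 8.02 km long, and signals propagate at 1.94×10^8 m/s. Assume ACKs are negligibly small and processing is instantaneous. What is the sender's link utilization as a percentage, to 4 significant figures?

0.5376 %

t_tx = L/R = 800/1790000000 = 4.46927e-07 s.
t_prop = 8020/194000000 = 4.13402e-05 s; RTT = 8.26804e-05 s.
Cycle = t_tx + RTT = 8.31273e-05 s.
Utilization = t_tx / cycle = 4.46927e-07/8.31273e-05 = 0.5376 %.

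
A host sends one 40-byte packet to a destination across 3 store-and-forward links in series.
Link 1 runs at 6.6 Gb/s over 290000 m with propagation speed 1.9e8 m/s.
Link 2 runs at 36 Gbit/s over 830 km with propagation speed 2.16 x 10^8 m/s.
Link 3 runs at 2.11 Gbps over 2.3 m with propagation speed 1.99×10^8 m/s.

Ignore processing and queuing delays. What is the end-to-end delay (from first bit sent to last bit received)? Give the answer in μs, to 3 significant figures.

L = 40 × 8 = 320 bits.
Transmission delays (L/R per hop): 0.0484848, 0.00888889, 0.151659 μs; sum = 0.209033 μs.
Propagation delays (d/s per hop): 1526.32, 3842.59, 0.0115578 μs; sum = 5368.92 μs.
End-to-end = 5370 μs.

5370 μs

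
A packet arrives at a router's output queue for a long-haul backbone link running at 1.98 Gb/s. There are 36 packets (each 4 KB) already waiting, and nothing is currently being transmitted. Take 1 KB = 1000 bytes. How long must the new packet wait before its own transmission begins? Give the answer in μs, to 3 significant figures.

582 μs

Each queued packet: L/R = 32000/1980000000 = 16.1616 μs.
36 queued → 581.818 μs.
Queuing delay = 582 μs.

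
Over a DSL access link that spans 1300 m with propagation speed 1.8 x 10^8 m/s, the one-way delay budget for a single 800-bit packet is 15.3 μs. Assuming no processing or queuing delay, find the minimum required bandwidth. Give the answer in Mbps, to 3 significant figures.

99.0 Mbps

Propagation delay = 1300 / 180000000 = 7.22222 μs.
Transmission budget = 15.3 − 7.22222 = 8.07778 μs.
R ≥ L / t_tx = 800 bits / 8.07778e-06 s = 99.0 Mbps.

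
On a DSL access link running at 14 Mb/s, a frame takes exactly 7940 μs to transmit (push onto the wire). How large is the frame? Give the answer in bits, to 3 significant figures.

111000 bits

L = R × t_tx = 14000000 b/s × 0.00794 s = 111160 bits.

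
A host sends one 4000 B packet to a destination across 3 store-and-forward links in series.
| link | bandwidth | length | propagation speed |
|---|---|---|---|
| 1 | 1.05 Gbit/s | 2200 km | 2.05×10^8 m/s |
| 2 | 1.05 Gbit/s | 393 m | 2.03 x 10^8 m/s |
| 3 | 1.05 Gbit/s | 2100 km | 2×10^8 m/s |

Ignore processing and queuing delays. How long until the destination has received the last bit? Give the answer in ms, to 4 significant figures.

21.33 ms

L = 4000 × 8 = 32000 bits.
Transmission delay per hop = L/R = 32000/1050000000 = 0.0304762 ms; 3 hops → 0.0914286 ms.
Propagation delays (d/s per hop): 10.7317, 0.00193596, 10.5 ms; sum = 21.2336 ms.
End-to-end = 21.33 ms.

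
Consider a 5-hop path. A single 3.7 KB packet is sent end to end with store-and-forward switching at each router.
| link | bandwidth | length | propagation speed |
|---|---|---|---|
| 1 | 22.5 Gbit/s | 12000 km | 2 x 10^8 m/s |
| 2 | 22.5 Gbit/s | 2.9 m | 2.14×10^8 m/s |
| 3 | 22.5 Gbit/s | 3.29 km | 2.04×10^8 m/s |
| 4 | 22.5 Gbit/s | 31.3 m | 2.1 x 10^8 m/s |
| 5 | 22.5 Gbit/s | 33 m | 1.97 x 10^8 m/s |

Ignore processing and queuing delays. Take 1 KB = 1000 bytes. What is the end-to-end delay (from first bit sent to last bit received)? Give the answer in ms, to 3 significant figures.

60.0 ms

L = 29600 bits.
Transmission delay per hop = L/R = 29600/22500000000 = 0.00131556 ms; 5 hops → 0.00657778 ms.
Propagation delays (d/s per hop): 60, 1.35514e-05, 0.0161275, 0.000149048, 0.000167513 ms; sum = 60.0165 ms.
End-to-end = 60.0 ms.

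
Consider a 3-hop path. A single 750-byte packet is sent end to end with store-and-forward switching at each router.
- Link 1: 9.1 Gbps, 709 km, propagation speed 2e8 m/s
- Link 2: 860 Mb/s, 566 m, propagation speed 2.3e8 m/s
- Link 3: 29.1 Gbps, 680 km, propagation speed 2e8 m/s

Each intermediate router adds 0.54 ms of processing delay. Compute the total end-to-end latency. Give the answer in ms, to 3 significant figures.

8.04 ms

L = 750 × 8 = 6000 bits.
Transmission delays (L/R per hop): 0.000659341, 0.00697674, 0.000206186 ms; sum = 0.00784227 ms.
Propagation delays (d/s per hop): 3.545, 0.00246087, 3.4 ms; sum = 6.94746 ms.
Processing at 2 router(s): 2 × 0.54 ms = 1.08 ms.
End-to-end = 8.04 ms.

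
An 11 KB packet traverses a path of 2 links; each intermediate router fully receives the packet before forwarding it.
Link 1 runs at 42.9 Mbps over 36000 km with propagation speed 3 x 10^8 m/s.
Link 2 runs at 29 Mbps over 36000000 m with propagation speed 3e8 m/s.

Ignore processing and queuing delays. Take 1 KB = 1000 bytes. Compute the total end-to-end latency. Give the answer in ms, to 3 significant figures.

245 ms

L = 88000 bits.
Transmission delays (L/R per hop): 2.05128, 3.03448 ms; sum = 5.08576 ms.
Propagation delays (d/s per hop): 120, 120 ms; sum = 240 ms.
End-to-end = 245 ms.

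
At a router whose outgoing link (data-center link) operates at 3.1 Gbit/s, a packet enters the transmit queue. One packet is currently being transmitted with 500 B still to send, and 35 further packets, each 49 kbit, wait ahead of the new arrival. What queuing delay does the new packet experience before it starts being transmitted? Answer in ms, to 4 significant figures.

Each queued packet: L/R = 49000/3100000000 = 0.0158065 ms.
35 queued → 0.553226 ms.
Plus remaining 4000 bits of current packet: 0.00129032 ms.
Queuing delay = 0.5545 ms.

0.5545 ms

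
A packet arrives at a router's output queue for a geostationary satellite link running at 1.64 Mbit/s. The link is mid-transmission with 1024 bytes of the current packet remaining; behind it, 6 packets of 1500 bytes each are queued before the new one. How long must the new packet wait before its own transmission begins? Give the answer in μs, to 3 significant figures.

Each queued packet: L/R = 12000/1640000 = 7317.07 μs.
6 queued → 43902.4 μs.
Plus remaining 8192 bits of current packet: 4995.12 μs.
Queuing delay = 48900 μs.

48900 μs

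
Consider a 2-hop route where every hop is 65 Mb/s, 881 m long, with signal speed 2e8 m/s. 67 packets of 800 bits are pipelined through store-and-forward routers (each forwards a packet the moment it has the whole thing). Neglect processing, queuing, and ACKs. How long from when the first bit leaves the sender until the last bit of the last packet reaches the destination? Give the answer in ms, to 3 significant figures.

0.846 ms

Per-hop transmission t_tx = L/R = 800/65000000 = 0.0123077 ms.
Per-hop propagation t_prop = 881/200000000 = 0.004405 ms.
Pipeline fill: first packet needs 2·t_tx to clear all hops; remaining 66 packets each add one t_tx.
Total = (2+67-1)·t_tx + 2·t_prop = 68·0.0123077 + 2·0.004405 = 0.846 ms.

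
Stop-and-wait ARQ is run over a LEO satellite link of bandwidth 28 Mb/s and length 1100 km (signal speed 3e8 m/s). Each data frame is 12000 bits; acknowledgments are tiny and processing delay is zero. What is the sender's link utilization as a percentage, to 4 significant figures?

t_tx = L/R = 12000/28000000 = 0.000428571 s.
t_prop = 1100000/300000000 = 0.00366667 s; RTT = 0.00733333 s.
Cycle = t_tx + RTT = 0.0077619 s.
Utilization = t_tx / cycle = 0.000428571/0.0077619 = 5.521 %.

5.521 %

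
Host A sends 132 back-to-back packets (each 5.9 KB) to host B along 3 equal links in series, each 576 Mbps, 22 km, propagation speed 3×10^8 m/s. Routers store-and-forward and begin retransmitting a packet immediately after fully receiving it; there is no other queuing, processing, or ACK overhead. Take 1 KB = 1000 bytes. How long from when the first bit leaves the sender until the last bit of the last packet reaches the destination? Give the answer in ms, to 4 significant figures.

11.20 ms

Per-hop transmission t_tx = L/R = 47200/576000000 = 0.0819444 ms.
Per-hop propagation t_prop = 22000/300000000 = 0.0733333 ms.
Pipeline fill: first packet needs 3·t_tx to clear all hops; remaining 131 packets each add one t_tx.
Total = (3+132-1)·t_tx + 3·t_prop = 134·0.0819444 + 3·0.0733333 = 11.20 ms.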